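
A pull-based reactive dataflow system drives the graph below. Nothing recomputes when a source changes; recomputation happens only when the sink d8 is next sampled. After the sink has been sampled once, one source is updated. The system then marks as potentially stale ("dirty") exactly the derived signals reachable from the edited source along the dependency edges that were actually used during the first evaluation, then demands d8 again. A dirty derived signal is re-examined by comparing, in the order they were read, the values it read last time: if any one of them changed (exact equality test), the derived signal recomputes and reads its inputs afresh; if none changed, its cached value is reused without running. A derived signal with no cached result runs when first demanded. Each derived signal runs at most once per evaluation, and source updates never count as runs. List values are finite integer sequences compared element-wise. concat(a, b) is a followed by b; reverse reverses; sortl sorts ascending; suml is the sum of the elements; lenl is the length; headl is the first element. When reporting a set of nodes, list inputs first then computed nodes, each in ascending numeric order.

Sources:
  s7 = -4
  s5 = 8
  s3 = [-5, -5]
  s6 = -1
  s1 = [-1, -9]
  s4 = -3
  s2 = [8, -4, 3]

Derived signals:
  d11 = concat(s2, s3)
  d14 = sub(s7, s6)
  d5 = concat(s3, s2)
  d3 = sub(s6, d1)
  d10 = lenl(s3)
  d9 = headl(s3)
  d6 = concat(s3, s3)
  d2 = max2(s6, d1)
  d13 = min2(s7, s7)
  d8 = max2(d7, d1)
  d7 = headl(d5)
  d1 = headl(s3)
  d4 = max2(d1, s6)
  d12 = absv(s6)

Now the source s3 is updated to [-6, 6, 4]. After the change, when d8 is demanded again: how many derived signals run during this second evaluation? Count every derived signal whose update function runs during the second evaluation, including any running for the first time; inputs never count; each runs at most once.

First evaluation (everything demanded from the output):
  d1 = headl([-5, -5]) = -5
  d5 = concat([-5, -5], [8, -4, 3]) = [-5, -5, 8, -4, 3]
  d7 = headl([-5, -5, 8, -4, 3]) = -5
  d8 = max2(-5, -5) = -5

Propagation after the edit:
  d1: runs — s3 [-5, -5]->[-6, 6, 4]; result -6.
  d5: runs — s3 [-5, -5]->[-6, 6, 4]; result [-6, 6, 4, 8, -4, 3].
  d7: runs — d5 [-5, -5, 8, -4, 3]->[-6, 6, 4, 8, -4, 3]; result -6.
  d8: runs — d7 -5->-6; d1 -5->-6; result -6.

Derived signals that run: d1, d5, d7, d8 — 4 in total.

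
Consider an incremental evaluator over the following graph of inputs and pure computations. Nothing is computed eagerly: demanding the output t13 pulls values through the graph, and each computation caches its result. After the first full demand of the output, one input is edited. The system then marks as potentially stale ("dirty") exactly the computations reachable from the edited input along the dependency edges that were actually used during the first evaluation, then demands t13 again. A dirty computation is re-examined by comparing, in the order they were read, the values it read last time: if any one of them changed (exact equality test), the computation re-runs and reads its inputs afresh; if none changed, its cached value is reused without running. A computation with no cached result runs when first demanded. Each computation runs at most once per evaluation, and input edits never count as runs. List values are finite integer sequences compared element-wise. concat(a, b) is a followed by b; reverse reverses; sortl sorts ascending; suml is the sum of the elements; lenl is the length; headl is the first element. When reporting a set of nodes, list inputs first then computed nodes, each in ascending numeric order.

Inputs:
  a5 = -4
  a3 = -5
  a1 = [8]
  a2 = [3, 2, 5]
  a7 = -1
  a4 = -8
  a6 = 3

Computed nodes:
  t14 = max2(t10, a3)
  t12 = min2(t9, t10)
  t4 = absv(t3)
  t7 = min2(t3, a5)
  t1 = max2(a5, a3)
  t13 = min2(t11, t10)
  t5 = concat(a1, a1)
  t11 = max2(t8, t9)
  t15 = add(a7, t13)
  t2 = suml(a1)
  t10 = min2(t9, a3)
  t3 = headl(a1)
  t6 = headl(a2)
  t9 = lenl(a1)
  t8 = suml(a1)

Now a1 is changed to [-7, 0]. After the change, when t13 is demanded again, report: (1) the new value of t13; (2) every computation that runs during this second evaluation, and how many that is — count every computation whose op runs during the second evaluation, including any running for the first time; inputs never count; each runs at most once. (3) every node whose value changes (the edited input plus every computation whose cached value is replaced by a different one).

t13 now evaluates to -5.
Run set: t8, t9, t10, t11, t13 (5 run).
Changed values: a1, t8, t9, t11.

Initial pass — values computed on the first demand:
  t8 = suml([8]) = 8
  t9 = lenl([8]) = 1
  t10 = min2(1, -5) = -5
  t11 = max2(8, 1) = 8
  t13 = min2(8, -5) = -5

Second demand — change propagation:
  t8: re-runs because a1 [8]->[-7, 0]; new result -7.
  t9: re-runs because a1 [8]->[-7, 0]; new result 2.
  t10: re-runs because t9 1->2; new result -5 (unchanged).
  t11: re-runs because t8 8->-7; t9 1->2; new result 2.
  t13: re-runs because t11 8->2; new result -5 (unchanged).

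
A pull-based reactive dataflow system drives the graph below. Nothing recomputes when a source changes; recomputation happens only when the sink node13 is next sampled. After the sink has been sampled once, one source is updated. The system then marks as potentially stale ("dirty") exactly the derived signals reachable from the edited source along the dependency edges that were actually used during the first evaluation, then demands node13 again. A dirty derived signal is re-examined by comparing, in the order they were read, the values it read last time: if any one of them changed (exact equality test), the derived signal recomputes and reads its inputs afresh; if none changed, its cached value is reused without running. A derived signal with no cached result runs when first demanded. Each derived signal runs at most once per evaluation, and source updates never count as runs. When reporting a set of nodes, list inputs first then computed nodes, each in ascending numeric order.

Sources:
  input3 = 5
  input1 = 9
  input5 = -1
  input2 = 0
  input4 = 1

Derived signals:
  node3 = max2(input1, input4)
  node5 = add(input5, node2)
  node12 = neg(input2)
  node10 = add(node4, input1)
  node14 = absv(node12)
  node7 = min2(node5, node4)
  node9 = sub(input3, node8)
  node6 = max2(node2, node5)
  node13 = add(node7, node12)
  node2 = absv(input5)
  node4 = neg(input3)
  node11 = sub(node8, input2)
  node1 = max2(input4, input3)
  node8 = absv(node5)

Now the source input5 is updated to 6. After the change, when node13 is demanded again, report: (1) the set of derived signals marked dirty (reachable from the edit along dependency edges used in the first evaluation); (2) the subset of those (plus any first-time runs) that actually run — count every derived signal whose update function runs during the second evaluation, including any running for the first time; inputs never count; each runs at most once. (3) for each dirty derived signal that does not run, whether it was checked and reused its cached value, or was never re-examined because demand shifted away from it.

First evaluation (everything demanded from the output):
  node2 = absv(-1) = 1
  node4 = neg(5) = -5
  node5 = add(-1, 1) = 0
  node7 = min2(0, -5) = -5
  node12 = neg(0) = 0
  node13 = add(-5, 0) = -5

Propagation after the edit:
  node2: runs — input5 -1->6; result 6.
  node5: runs — input5 -1->6; node2 1->6; result 12.
  node7: runs — node5 0->12; result -5 (same value as before).
  node13: checked — values it read are unchanged (node7 unchanged, node12 unchanged); reused cached -5 without running.

Key observation: the change is absorbed at node7 — it re-runs but produces the same value, and the output's value is unchanged.

Marked dirty: node2, node5, node7, node13.
Derived signals that run: node2, node5, node7 — 3 in total.
Checked but reused from cache: node13.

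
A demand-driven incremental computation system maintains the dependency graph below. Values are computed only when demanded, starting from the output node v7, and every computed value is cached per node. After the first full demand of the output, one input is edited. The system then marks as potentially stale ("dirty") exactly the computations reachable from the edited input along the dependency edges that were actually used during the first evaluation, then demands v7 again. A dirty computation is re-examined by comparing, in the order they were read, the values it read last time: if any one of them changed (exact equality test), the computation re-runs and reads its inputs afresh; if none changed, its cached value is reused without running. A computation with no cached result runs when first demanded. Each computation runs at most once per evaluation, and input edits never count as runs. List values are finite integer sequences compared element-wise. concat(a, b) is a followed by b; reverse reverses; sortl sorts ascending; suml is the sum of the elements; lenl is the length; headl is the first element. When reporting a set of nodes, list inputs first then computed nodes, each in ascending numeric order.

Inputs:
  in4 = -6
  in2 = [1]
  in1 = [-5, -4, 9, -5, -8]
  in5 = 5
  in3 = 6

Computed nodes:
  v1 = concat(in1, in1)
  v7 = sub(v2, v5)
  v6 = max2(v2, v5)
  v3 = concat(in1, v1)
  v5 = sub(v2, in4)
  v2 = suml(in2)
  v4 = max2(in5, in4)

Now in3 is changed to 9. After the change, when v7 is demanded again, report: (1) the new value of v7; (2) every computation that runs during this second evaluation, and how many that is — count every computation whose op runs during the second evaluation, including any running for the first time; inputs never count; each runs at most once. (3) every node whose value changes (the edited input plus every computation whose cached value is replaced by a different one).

New value of v7: -6.
Computations that run: none — 0 in total.
Values that change: in3.
Key observation: in3 is never demanded by the output, so the edit triggers no recomputation at all.

First evaluation (everything demanded from the output):
  v2 = suml([1]) = 1
  v5 = sub(1, -6) = 7
  v7 = sub(1, 7) = -6

Propagation after the edit:
  in3 feeds no computation that the output demands — nothing is marked dirty and nothing runs.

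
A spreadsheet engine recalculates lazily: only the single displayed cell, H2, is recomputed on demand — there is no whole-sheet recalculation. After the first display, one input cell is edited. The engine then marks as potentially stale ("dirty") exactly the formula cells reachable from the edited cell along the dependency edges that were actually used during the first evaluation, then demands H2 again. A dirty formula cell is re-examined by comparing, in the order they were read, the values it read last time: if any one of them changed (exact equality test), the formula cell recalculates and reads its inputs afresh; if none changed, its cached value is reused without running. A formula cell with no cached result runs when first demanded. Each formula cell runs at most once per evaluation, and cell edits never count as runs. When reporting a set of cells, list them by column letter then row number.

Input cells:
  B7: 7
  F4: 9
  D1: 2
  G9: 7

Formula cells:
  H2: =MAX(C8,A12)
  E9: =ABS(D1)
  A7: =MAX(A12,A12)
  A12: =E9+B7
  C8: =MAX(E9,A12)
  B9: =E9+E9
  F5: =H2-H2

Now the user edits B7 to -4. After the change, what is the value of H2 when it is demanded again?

New value of H2: 2.

First evaluation (everything demanded from the output):
  E9 = ABS(2) = 2
  A12 = 2 + 7 = 9
  C8 = MAX(2, 9) = 9
  H2 = MAX(9, 9) = 9

Propagation after the edit:
  A12: runs — B7 7->-4; result -2.
  C8: runs — A12 9->-2; result 2.
  H2: runs — C8 9->2; A12 9->-2; result 2.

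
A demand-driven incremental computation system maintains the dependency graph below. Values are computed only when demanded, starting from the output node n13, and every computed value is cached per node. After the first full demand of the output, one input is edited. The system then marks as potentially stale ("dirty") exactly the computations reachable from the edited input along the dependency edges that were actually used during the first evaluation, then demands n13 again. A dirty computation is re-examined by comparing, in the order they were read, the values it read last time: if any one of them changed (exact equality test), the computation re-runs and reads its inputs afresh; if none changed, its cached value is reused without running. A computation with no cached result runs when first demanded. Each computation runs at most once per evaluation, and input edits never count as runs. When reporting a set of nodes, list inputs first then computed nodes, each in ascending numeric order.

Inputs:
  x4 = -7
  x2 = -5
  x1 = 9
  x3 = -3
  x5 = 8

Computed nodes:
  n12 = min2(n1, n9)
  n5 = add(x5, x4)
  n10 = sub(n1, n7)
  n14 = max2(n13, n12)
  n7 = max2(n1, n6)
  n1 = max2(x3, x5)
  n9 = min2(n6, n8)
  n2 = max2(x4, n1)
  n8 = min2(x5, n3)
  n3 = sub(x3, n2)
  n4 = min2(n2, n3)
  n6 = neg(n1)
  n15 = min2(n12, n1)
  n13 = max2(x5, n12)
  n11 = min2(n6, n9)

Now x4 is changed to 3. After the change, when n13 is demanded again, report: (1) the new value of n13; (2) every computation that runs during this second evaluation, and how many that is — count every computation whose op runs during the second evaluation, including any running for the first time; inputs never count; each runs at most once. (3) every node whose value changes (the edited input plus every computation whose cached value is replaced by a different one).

New value of n13: 8.
Computations that run: n2 — 1 in total.
Values that change: x4.
Key observation: the change is absorbed at n2 — it re-runs but produces the same value, and the output's value is unchanged.

First evaluation (everything demanded from the output):
  n1 = max2(-3, 8) = 8
  n2 = max2(-7, 8) = 8
  n3 = sub(-3, 8) = -11
  n6 = neg(8) = -8
  n8 = min2(8, -11) = -11
  n9 = min2(-8, -11) = -11
  n12 = min2(8, -11) = -11
  n13 = max2(8, -11) = 8

Propagation after the edit:
  n2: runs — x4 -7->3; result 8 (same value as before).
  n3: checked — values it read are unchanged (x3 unchanged, n2 unchanged); reused cached -11 without running.
  n8: checked — values it read are unchanged (x5 unchanged, n3 unchanged); reused cached -11 without running.
  n9: checked — values it read are unchanged (n6 unchanged, n8 unchanged); reused cached -11 without running.
  n12: checked — values it read are unchanged (n1 unchanged, n9 unchanged); reused cached -11 without running.
  n13: checked — values it read are unchanged (x5 unchanged, n12 unchanged); reused cached 8 without running.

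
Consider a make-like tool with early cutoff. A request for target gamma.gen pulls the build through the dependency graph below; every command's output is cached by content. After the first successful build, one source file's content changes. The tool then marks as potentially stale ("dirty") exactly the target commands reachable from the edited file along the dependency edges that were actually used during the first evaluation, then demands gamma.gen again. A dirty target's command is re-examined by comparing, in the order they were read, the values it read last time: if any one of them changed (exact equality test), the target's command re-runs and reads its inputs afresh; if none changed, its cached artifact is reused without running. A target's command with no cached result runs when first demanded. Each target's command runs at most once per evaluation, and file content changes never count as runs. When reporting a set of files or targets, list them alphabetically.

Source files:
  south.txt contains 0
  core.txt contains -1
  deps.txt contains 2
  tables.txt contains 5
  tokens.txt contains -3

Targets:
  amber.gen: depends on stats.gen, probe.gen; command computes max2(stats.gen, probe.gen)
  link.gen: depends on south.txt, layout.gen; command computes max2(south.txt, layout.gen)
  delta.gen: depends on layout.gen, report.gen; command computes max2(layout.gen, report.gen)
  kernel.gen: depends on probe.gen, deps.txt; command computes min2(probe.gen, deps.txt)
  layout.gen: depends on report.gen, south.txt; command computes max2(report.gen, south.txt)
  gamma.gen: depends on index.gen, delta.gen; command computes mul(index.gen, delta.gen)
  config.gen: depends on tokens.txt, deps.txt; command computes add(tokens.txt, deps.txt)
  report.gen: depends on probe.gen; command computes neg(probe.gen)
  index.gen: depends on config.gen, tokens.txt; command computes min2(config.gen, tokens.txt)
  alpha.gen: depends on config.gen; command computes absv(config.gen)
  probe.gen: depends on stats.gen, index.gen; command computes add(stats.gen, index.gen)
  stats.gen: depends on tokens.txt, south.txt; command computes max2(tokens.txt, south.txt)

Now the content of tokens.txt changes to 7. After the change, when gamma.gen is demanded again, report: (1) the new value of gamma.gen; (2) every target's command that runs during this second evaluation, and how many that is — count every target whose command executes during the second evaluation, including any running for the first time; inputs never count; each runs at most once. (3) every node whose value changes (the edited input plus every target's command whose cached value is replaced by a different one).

Demanding gamma.gen again yields 0.
8 target commands run: config.gen, delta.gen, gamma.gen, index.gen, layout.gen, probe.gen, report.gen, stats.gen.
The nodes whose values change: config.gen, delta.gen, gamma.gen, index.gen, layout.gen, probe.gen, report.gen, stats.gen, tokens.txt.

First demand of the output computes:
  config.gen = add(-3, 2) = -1
  index.gen = min2(-1, -3) = -3
  stats.gen = max2(-3, 0) = 0
  probe.gen = add(0, -3) = -3
  report.gen = neg(-3) = 3
  layout.gen = max2(3, 0) = 3
  delta.gen = max2(3, 3) = 3
  gamma.gen = mul(-3, 3) = -9

After the edit, cleaning proceeds:
  config.gen: a read changed (tokens.txt -3->7) — executes, giving 9.
  index.gen: a read changed (config.gen -1->9; tokens.txt -3->7) — executes, giving 7.
  stats.gen: a read changed (tokens.txt -3->7) — executes, giving 7.
  probe.gen: a read changed (stats.gen 0->7; index.gen -3->7) — executes, giving 14.
  report.gen: a read changed (probe.gen -3->14) — executes, giving -14.
  layout.gen: a read changed (report.gen 3->-14) — executes, giving 0.
  delta.gen: a read changed (layout.gen 3->0; report.gen 3->-14) — executes, giving 0.
  gamma.gen: a read changed (index.gen -3->7; delta.gen 3->0) — executes, giving 0.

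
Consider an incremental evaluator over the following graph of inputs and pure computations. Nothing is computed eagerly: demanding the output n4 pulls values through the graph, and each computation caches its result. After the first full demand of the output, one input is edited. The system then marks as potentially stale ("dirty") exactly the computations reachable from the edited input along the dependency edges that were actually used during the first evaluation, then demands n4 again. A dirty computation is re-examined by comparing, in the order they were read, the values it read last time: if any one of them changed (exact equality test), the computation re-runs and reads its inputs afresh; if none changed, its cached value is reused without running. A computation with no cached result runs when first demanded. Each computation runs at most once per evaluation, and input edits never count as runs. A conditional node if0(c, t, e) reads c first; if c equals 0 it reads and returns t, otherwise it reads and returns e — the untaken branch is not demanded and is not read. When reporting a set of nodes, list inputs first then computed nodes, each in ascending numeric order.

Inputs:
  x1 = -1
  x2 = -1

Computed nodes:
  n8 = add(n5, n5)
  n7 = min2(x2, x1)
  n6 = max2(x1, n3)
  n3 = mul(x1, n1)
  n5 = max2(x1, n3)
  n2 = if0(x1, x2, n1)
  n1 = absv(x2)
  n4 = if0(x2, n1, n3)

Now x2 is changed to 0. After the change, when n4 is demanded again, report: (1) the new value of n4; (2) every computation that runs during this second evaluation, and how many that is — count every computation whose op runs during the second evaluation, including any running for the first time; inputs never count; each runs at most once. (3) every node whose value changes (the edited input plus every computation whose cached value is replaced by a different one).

n4 now evaluates to 0.
Run set: n1, n4 (2 run).
Changed values: x2, n1, n4.
The important point: the flipped condition redirects demand; n3 is left stale, never re-checked.

Initial pass — values computed on the first demand:
  n1 = absv(-1) = 1
  n3 = mul(-1, 1) = -1
  n4 = if0(x2=-1 -> else branch n3) = -1

Second demand — change propagation:
  n1: re-runs because x2 -1->0; new result 0.
  n3: dirty yet unreached — the second evaluation never asks for it.
  n4: re-runs because x2 -1->0; new result 0.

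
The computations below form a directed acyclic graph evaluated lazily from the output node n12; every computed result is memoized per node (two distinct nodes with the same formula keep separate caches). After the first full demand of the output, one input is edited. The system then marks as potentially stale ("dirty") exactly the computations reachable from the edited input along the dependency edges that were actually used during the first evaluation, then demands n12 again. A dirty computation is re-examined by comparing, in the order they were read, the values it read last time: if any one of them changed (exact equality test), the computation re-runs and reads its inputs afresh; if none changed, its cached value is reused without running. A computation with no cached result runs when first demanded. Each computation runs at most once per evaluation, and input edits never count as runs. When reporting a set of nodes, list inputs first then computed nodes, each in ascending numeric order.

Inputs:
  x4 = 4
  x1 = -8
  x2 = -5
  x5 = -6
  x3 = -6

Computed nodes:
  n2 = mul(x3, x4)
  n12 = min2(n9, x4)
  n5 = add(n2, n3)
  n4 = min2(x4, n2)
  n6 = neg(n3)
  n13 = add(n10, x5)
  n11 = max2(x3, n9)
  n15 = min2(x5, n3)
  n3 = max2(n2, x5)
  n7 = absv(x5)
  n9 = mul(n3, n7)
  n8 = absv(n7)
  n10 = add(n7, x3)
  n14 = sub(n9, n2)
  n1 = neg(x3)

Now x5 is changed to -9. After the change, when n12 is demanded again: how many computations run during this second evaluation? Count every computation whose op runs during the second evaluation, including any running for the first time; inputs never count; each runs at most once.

First demand of the output computes:
  n2 = mul(-6, 4) = -24
  n3 = max2(-24, -6) = -6
  n7 = absv(-6) = 6
  n9 = mul(-6, 6) = -36
  n12 = min2(-36, 4) = -36

After the edit, cleaning proceeds:
  n3: a read changed (x5 -6->-9) — executes, giving -9.
  n7: a read changed (x5 -6->-9) — executes, giving 9.
  n9: a read changed (n3 -6->-9; n7 6->9) — executes, giving -81.
  n12: a read changed (n9 -36->-81) — executes, giving -81.

4 computations run: n3, n7, n9, n12.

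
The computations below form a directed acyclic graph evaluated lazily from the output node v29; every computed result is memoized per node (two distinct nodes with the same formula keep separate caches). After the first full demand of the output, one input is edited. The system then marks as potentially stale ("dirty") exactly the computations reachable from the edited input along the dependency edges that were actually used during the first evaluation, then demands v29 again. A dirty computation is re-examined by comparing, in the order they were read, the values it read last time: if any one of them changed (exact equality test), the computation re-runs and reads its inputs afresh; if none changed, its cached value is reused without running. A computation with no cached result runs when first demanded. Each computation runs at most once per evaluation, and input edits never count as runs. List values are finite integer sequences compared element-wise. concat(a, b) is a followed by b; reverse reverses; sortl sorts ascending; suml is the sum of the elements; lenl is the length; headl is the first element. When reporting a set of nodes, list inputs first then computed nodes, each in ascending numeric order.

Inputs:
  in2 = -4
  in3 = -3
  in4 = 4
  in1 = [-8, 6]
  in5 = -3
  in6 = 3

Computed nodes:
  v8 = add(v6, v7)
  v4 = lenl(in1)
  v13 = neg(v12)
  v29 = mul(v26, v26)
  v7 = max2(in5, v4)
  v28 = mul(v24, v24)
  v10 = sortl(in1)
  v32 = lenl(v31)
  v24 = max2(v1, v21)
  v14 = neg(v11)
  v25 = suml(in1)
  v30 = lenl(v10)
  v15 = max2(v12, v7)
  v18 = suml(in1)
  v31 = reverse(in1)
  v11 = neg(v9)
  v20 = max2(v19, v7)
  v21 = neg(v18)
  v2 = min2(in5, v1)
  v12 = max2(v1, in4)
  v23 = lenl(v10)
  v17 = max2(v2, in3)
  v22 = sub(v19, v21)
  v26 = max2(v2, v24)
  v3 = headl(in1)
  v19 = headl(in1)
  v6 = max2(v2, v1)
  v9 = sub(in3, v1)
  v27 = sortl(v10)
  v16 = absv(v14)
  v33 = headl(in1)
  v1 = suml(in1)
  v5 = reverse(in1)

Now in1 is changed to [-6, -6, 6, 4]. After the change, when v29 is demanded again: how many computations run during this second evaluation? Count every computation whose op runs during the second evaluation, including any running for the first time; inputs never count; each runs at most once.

First demand of the output computes:
  v1 = suml([-8, 6]) = -2
  v2 = min2(-3, -2) = -3
  v18 = suml([-8, 6]) = -2
  v21 = neg(-2) = 2
  v24 = max2(-2, 2) = 2
  v26 = max2(-3, 2) = 2
  v29 = mul(2, 2) = 4

After the edit, cleaning proceeds:
  v1: a read changed (in1 [-8, 6]->[-6, -6, 6, 4]) — executes, giving -2 — identical to its old value.
  v2: dirty, but its reads are unchanged (in5 unchanged, v1 unchanged); cached -3 stands.
  v18: a read changed (in1 [-8, 6]->[-6, -6, 6, 4]) — executes, giving -2 — identical to its old value.
  v21: dirty, but its reads are unchanged (v18 unchanged); cached 2 stands.
  v24: dirty, but its reads are unchanged (v1 unchanged, v21 unchanged); cached 2 stands.
  v26: dirty, but its reads are unchanged (v2 unchanged, v24 unchanged); cached 2 stands.
  v29: dirty, but its reads are unchanged (v26 unchanged, v26 unchanged); cached 4 stands.

Note where the cutoff bites: v2 is checked, finds nothing changed, and keeps its cache.

2 computations run: v1, v18.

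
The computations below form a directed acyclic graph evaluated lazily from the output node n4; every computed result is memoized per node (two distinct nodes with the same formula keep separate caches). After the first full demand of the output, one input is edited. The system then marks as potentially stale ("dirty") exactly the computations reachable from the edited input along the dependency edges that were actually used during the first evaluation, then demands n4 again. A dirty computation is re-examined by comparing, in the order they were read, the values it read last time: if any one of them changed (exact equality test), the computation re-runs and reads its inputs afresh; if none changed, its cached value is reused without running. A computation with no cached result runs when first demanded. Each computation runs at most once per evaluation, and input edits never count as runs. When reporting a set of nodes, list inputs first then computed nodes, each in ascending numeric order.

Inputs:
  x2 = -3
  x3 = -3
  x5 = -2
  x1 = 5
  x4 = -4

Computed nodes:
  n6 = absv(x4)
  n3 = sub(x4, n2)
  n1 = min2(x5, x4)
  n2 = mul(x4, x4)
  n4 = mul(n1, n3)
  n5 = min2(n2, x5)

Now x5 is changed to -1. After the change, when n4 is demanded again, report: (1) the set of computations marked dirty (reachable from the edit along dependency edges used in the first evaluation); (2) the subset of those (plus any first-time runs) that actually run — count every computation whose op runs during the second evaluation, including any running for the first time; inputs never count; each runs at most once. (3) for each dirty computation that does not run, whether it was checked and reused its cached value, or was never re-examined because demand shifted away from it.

First demand of the output computes:
  n1 = min2(-2, -4) = -4
  n2 = mul(-4, -4) = 16
  n3 = sub(-4, 16) = -20
  n4 = mul(-4, -20) = 80

After the edit, cleaning proceeds:
  n1: a read changed (x5 -2->-1) — executes, giving -4 — identical to its old value.
  n4: dirty, but its reads are unchanged (n1 unchanged, n3 unchanged); cached 80 stands.

Note the absorption at n1: it re-runs yet its value is the same, leaving the output's value untouched.

The edit dirties: n1, n4.
1 computations run: n1.
Cache hits after checking: n4.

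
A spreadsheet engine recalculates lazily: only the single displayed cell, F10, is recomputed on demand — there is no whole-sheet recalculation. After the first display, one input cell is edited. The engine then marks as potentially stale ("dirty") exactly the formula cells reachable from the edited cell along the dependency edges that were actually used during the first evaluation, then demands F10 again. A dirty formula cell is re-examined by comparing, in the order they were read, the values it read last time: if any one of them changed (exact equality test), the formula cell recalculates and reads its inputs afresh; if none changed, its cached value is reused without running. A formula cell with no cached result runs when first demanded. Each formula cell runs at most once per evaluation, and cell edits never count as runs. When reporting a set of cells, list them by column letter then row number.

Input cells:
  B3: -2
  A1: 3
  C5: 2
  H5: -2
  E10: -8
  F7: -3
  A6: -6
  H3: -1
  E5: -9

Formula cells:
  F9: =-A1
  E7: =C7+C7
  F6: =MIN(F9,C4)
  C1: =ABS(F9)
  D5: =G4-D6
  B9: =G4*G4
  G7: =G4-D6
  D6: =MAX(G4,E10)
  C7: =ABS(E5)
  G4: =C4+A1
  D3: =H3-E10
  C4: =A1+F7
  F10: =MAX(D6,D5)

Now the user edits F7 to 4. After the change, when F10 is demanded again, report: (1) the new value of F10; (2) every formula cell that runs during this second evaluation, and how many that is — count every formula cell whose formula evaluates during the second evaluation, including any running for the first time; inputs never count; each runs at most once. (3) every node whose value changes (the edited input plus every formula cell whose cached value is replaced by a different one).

First evaluation (everything demanded from the output):
  C4 = 3 + -3 = 0
  G4 = 0 + 3 = 3
  D6 = MAX(3, -8) = 3
  D5 = 3 - 3 = 0
  F10 = MAX(3, 0) = 3

Propagation after the edit:
  C4: runs — F7 -3->4; result 7.
  G4: runs — C4 0->7; result 10.
  D6: runs — G4 3->10; result 10.
  D5: runs — G4 3->10; D6 3->10; result 0 (same value as before).
  F10: runs — D6 3->10; result 10.

New value of F10: 10.
Formula cells that run: C4, D5, D6, F10, G4 — 5 in total.
Values that change: C4, D6, F7, F10, G4.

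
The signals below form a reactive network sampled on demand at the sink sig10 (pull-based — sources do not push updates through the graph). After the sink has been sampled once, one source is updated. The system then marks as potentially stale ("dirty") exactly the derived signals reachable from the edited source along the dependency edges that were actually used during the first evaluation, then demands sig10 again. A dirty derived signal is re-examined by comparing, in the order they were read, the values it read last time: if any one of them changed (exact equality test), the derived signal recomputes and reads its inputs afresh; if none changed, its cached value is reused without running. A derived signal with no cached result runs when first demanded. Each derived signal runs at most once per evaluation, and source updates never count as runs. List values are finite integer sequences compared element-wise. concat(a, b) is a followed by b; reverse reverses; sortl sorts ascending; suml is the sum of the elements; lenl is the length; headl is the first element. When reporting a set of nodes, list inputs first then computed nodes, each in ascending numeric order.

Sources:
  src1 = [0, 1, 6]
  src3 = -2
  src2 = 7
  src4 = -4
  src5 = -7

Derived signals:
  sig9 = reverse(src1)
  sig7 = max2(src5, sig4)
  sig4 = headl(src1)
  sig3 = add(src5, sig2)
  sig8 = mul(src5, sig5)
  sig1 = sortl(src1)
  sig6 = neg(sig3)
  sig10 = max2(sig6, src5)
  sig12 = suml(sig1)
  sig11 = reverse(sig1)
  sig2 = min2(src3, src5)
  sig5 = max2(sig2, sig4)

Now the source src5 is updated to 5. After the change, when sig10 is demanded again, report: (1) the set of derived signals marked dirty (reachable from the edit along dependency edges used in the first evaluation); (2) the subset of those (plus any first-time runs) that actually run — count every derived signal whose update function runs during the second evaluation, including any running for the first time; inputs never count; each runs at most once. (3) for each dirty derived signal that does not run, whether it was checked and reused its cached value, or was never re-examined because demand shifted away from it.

Initial pass — values computed on the first demand:
  sig2 = min2(-2, -7) = -7
  sig3 = add(-7, -7) = -14
  sig6 = neg(-14) = 14
  sig10 = max2(14, -7) = 14

Second demand — change propagation:
  sig2: re-runs because src5 -7->5; new result -2.
  sig3: re-runs because src5 -7->5; sig2 -7->-2; new result 3.
  sig6: re-runs because sig3 -14->3; new result -3.
  sig10: re-runs because sig6 14->-3; src5 -7->5; new result 5.

Dirty set: sig2, sig3, sig6, sig10.
Run set: sig2, sig3, sig6, sig10 (4 run).
All dirty derived signals ended up running.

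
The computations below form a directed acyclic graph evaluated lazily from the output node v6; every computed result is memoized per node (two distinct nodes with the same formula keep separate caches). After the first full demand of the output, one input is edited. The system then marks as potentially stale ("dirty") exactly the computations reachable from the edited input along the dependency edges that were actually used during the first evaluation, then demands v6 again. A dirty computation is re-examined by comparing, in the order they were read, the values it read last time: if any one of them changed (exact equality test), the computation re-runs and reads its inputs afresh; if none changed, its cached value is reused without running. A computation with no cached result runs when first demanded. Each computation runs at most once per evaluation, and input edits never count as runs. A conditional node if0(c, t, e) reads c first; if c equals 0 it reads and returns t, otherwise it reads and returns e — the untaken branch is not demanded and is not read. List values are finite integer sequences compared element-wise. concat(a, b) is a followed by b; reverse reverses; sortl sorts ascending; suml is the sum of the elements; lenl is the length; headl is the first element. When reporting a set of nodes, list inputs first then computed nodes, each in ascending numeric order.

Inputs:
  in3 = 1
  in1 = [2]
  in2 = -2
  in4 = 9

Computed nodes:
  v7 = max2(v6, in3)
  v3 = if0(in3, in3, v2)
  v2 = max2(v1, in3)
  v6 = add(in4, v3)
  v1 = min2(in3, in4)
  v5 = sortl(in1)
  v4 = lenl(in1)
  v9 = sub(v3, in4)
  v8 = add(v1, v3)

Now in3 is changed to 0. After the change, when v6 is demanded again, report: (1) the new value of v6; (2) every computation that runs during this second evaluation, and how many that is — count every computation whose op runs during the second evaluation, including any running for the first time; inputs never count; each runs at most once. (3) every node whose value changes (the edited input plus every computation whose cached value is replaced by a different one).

Demanding v6 again yields 9.
2 computations run: v3, v6.
The nodes whose values change: in3, v3, v6.
Note the branch switch — demand abandons v1, v2, which are never re-examined.

First demand of the output computes:
  v1 = min2(1, 9) = 1
  v2 = max2(1, 1) = 1
  v3 = if0(in3=1 -> else branch v2) = 1
  v6 = add(9, 1) = 10

After the edit, cleaning proceeds:
  v1: stays stale; no demand reaches it after the flip.
  v2: stays stale; no demand reaches it after the flip.
  v3: a read changed (in3 1->0) — executes, giving 0.
  v6: a read changed (v3 1->0) — executes, giving 9.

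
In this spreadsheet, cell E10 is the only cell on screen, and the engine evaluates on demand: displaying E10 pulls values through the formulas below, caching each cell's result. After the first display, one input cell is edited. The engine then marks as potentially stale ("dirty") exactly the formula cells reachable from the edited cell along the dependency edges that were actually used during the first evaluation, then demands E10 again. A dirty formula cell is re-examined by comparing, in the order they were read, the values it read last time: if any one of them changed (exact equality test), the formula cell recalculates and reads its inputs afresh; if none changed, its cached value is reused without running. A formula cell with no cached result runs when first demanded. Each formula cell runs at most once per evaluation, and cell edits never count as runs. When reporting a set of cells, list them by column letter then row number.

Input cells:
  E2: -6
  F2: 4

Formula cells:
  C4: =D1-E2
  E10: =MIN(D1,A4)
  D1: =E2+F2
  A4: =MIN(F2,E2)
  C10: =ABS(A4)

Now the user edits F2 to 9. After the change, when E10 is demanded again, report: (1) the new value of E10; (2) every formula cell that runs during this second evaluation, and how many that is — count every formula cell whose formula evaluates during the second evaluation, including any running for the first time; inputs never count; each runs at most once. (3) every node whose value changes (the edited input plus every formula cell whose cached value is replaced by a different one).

E10 now evaluates to -6.
Run set: A4, D1, E10 (3 run).
Changed values: D1, F2.

Initial pass — values computed on the first demand:
  A4 = MIN(4, -6) = -6
  D1 = -6 + 4 = -2
  E10 = MIN(-2, -6) = -6

Second demand — change propagation:
  A4: re-runs because F2 4->9; new result -6 (unchanged).
  D1: re-runs because F2 4->9; new result 3.
  E10: re-runs because D1 -2->3; new result -6 (unchanged).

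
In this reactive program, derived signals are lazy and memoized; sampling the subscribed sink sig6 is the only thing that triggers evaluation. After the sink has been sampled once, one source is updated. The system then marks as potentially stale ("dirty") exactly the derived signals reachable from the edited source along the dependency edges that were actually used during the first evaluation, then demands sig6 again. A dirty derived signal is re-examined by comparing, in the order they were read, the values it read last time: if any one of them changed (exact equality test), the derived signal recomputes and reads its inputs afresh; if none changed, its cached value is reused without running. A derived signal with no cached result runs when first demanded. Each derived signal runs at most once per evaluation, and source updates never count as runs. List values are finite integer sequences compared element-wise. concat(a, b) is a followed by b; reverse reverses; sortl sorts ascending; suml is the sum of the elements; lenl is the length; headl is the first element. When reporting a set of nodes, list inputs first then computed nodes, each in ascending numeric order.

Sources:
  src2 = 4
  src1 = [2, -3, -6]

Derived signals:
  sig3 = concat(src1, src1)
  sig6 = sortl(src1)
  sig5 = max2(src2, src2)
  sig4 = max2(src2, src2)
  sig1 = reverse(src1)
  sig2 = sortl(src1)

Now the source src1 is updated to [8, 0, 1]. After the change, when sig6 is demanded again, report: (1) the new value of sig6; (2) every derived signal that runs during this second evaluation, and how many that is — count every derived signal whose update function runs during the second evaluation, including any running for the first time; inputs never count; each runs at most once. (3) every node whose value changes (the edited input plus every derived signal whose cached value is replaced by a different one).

First demand of the output computes:
  sig6 = sortl([2, -3, -6]) = [-6, -3, 2]

After the edit, cleaning proceeds:
  sig6: a read changed (src1 [2, -3, -6]->[8, 0, 1]) — executes, giving [0, 1, 8].

Demanding sig6 again yields [0, 1, 8].
1 derived signals run: sig6.
The nodes whose values change: src1, sig6.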